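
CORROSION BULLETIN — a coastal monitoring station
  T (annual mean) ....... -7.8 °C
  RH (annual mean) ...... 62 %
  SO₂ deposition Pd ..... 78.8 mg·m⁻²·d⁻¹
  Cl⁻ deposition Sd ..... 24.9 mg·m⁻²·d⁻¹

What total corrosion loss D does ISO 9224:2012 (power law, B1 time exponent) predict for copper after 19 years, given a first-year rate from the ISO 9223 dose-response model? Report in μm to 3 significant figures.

D(19) = 1.59 μm

copper: temperature factor f = +0.126·(-17.8) = -2.2428
  sulphur-dioxide contribution → 0.06792 μm/a
  chloride contribution → 0.1553 μm/a
  ⇒ r_corr(copper) = 0.2232 μm/a
ISO 9224: D(t) = r_corr · t^b with b = 0.667 (copper, B1)
  D(19) = 0.2232 × 19^0.667 = 0.2232 × 7.127 = 1.591 μm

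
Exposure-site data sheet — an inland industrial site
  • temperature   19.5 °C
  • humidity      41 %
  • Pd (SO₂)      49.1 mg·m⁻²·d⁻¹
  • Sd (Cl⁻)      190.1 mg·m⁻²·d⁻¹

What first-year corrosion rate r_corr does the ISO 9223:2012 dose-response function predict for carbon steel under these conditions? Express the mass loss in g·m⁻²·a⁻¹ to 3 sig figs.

r_corr = 318 g·m⁻²·a⁻¹

carbon steel: f(T) = -0.054·(T−10) [T>10 °C] = -0.5130
  SO₂ term: 1.77·49.1^0.52·exp(0.02·41-0.5130) = 18.22
  Sd branch = 0.102·Sd^0.62·e^(0.033·RH+0.04·T) = 22.28 μm/a
  sum: 18.22 + 22.28 → r_corr = 40.51 μm/a
Convert to mass loss: 40.51 μm/a × 7.85 g/cm³ = 318 g·m⁻²·a⁻¹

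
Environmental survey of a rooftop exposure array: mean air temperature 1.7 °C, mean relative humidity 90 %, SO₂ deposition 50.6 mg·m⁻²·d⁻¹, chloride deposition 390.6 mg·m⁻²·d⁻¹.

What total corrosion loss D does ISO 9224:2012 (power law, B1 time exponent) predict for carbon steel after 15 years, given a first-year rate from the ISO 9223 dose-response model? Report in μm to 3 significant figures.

D(15) = 453 μm

carbon steel: T≤10 °C ⇒ hinge +0.150·(1.7−10) = -1.2450
  sulphur-dioxide contribution → 23.72 μm/a
  chloride contribution → 86.07 μm/a
  total first-year rate 109.8 μm/a
Power-law: D(15) = r_corr · 15^0.523
  D(15) = 109.8 × 15^0.523 = 109.8 × 4.122 = 452.6 μm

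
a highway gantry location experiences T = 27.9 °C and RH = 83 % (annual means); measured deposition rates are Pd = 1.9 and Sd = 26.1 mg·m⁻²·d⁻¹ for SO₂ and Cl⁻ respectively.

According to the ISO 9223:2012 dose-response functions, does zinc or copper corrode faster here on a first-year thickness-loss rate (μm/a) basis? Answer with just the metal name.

zinc

zinc: temperature factor f = -0.071·(17.9) = -1.2709
  SO₂ term: 0.0129·1.9^0.44·exp(0.046·83-1.2709) = 0.2185
  Cl⁻ term: 0.0175·26.1^0.57·exp(0.008·83+0.085·27.9) = 2.338
  r_corr = 0.2185 + 2.338 = 2.556 μm/a
copper: T>10 °C ⇒ hinge -0.080·(27.9−10) = -1.4320
  SO₂ term: 0.0053·1.9^0.26·exp(0.059·83-1.4320) = 0.2003
  Sd branch = 0.01025·Sd^0.27·e^(0.036·RH+0.049·T) = 1.926 μm/a
  r_corr = 0.2003 + 1.926 = 2.126 μm/a
Ordering by μm/a: zinc (2.56) > copper (2.13)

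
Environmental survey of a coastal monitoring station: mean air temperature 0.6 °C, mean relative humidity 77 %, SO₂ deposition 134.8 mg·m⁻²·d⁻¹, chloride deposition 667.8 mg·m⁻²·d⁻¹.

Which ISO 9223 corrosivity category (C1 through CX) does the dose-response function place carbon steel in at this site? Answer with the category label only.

C5

carbon steel: T≤10 °C ⇒ hinge +0.150·(0.6−10) = -1.4100
  sulphur-dioxide contribution → 25.81 μm/a
  chloride contribution → 74.79 μm/a
  ⇒ r_corr(carbon steel) = 100.6 μm/a
ISO 9223 Table 2 (carbon steel): 80 < 101 ≤ 200 μm/a ⇒ C5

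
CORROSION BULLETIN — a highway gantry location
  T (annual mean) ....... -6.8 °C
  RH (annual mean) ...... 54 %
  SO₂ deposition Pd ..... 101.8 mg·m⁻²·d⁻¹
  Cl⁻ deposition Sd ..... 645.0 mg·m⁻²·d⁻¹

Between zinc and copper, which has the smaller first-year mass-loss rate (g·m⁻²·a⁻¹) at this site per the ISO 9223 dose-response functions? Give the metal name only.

copper

zinc: temperature factor f = +0.038·(-16.8) = -0.6384
  Pd branch = 0.0129·Pd^0.44·e^(0.046·RH+f) = 0.6245 μm/a
  Cl⁻ term: 0.0175·645.0^0.57·exp(0.008·54+0.085·-6.8) = 0.6041
  r_corr = 0.6245 + 0.6041 = 1.229 μm/a
  mass loss = 1.229 μm/a × 7.14 g/cm³ = 8.772 g·m⁻²·a⁻¹
copper: f(T) = +0.126·(T−10) [T≤10 °C] = -2.1168
  SO₂ term: 0.0053·101.8^0.26·exp(0.059·54-2.1168) = 0.05136
  Sd branch = 0.01025·Sd^0.27·e^(0.036·RH+0.049·T) = 0.2944 μm/a
  r_corr = 0.05136 + 0.2944 = 0.3457 μm/a
  mass loss = 0.3457 μm/a × 8.96 g/cm³ = 3.098 g·m⁻²·a⁻¹
Ordering by g·m⁻²·a⁻¹: zinc (8.77) > copper (3.1)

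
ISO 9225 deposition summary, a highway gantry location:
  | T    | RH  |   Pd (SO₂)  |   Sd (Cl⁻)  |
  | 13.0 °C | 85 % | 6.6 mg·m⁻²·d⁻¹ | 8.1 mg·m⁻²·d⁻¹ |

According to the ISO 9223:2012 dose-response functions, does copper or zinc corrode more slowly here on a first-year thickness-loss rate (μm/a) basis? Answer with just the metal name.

zinc

copper: temperature factor f = -0.080·(3.0) = -0.2400
  Pd branch = 0.0053·Pd^0.26·e^(0.059·RH+f) = 1.026 μm/a
  Sd branch = 0.01025·Sd^0.27·e^(0.036·RH+0.049·T) = 0.7271 μm/a
  sum: 1.026 + 0.7271 → r_corr = 1.753 μm/a
zinc: f(T) = -0.071·(T−10) [T>10 °C] = -0.2130
  Pd branch = 0.0129·Pd^0.44·e^(0.046·RH+f) = 1.193 μm/a
  Cl⁻ term: 0.0175·8.1^0.57·exp(0.008·85+0.085·13.0) = 0.3436
  r_corr = 1.193 + 0.3436 = 1.537 μm/a
Ordering by μm/a: copper (1.75) > zinc (1.54)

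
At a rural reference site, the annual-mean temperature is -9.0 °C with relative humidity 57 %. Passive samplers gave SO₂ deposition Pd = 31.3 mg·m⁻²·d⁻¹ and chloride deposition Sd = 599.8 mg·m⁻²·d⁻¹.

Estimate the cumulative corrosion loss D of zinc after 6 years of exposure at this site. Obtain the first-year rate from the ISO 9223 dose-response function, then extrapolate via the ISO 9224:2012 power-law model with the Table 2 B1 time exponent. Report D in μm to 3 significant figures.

zinc: f(T) = +0.038·(T−10) [T≤10 °C] = -0.7220
  Pd branch = 0.0129·Pd^0.44·e^(0.046·RH+f) = 0.3925 μm/a
  Cl⁻ term: 0.0175·599.8^0.57·exp(0.008·57+0.085·-9.0) = 0.4924
  sum: 0.3925 + 0.4924 → r_corr = 0.8848 μm/a
Power-law: D(6) = r_corr · 6^0.813
  D(6) = 0.8848 × 6^0.813 = 0.8848 × 4.292 = 3.798 μm

D(6) = 3.80 μm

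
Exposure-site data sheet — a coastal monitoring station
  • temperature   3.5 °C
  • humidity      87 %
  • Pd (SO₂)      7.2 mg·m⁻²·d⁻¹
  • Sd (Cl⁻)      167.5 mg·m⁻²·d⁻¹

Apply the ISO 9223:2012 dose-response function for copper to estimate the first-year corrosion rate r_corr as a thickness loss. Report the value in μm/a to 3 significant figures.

r_corr = 1.77 μm/a

copper: temperature factor f = +0.126·(-6.5) = -0.8190
  SO₂ term: 0.0053·7.2^0.26·exp(0.059·87-0.8190) = 0.6618
  Sd branch = 0.01025·Sd^0.27·e^(0.036·RH+0.049·T) = 1.111 μm/a
  r_corr = 0.6618 + 1.111 = 1.773 μm/a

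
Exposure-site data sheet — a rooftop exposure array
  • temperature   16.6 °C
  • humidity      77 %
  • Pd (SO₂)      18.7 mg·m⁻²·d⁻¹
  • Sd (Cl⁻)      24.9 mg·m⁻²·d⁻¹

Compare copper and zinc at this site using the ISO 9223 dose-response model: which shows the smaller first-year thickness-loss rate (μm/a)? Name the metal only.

copper

copper: f(T) = -0.080·(T−10) [T>10 °C] = -0.5280
  sulphur-dioxide contribution → 0.629 μm/a
  chloride contribution → 0.8807 μm/a
  ⇒ r_corr(copper) = 1.51 μm/a
zinc: T>10 °C ⇒ hinge -0.071·(16.6−10) = -0.4686
  sulphur-dioxide contribution → 1.011 μm/a
  chloride contribution → 0.8302 μm/a
  total first-year rate 1.842 μm/a
Ordering by μm/a: zinc (1.84) > copper (1.51)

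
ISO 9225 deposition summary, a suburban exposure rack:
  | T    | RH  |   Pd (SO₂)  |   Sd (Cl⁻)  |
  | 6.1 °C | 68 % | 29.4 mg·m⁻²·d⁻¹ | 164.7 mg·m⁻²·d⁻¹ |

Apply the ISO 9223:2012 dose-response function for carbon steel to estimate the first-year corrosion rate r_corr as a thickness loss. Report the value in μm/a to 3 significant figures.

carbon steel: T≤10 °C ⇒ hinge +0.150·(6.1−10) = -0.5850
  sulphur-dioxide contribution → 22.29 μm/a
  chloride contribution → 29.07 μm/a
  total first-year rate 51.36 μm/a

r_corr = 51.4 μm/a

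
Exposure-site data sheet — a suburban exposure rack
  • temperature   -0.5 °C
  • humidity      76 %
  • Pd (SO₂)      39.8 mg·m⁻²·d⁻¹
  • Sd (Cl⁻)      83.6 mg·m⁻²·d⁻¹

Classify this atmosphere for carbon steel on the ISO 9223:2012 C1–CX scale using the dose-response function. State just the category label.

C3

carbon steel: f(T) = +0.150·(T−10) [T≤10 °C] = -1.5750
  SO₂ term: 1.77·39.8^0.52·exp(0.02·76-1.5750) = 11.38
  Cl⁻ term: 0.102·83.6^0.62·exp(0.033·76+0.04·-0.5) = 19.09
  r_corr = 11.38 + 19.09 = 30.47 μm/a
30.5 μm/a falls in (25, 50] for carbon steel → category C3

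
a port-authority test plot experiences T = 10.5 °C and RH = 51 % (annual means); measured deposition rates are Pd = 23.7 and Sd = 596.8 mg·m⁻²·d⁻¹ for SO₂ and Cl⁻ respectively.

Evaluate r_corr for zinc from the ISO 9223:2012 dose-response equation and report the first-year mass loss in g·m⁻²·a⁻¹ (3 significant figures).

r_corr = 21.3 g·m⁻²·a⁻¹

zinc: T>10 °C ⇒ hinge -0.071·(10.5−10) = -0.0355
  SO₂ term: 0.0129·23.7^0.44·exp(0.046·51-0.0355) = 0.5235
  Cl⁻ term: 0.0175·596.8^0.57·exp(0.008·51+0.085·10.5) = 2.455
  r_corr = 0.5235 + 2.455 = 2.979 μm/a
Convert to mass loss: 2.979 μm/a × 7.14 g/cm³ = 21.27 g·m⁻²·a⁻¹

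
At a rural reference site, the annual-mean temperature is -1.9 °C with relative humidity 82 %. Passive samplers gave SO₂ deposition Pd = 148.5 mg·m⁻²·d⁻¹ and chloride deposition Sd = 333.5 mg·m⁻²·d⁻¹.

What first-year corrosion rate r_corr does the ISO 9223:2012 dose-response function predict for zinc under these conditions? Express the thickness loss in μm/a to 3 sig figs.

r_corr = 4.01 μm/a

zinc: temperature factor f = +0.038·(-11.9) = -0.4522
  Pd branch = 0.0129·Pd^0.44·e^(0.046·RH+f) = 3.22 μm/a
  Sd branch = 0.0175·Sd^0.57·e^(0.008·RH+0.085·T) = 0.787 μm/a
  r_corr = 3.22 + 0.787 = 4.007 μm/a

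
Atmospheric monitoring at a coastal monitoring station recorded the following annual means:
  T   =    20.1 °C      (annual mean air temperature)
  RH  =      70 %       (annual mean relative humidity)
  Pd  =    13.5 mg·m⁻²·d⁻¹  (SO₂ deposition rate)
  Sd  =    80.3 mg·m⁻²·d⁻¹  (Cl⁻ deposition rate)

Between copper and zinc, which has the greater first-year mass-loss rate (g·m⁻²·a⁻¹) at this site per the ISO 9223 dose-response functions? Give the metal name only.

zinc

copper: T>10 °C ⇒ hinge -0.080·(20.1−10) = -0.8080
  sulphur-dioxide contribution → 0.289 μm/a
  chloride contribution → 1.115 μm/a
  ⇒ r_corr(copper) = 1.404 μm/a
  mass loss = 1.404 μm/a × 8.96 g/cm³ = 12.58 g·m⁻²·a⁻¹
zinc: T>10 °C ⇒ hinge -0.071·(20.1−10) = -0.7171
  sulphur-dioxide contribution → 0.4954 μm/a
  chloride contribution → 2.06 μm/a
  ⇒ r_corr(zinc) = 2.556 μm/a
  mass loss = 2.556 μm/a × 7.14 g/cm³ = 18.25 g·m⁻²·a⁻¹
Ordering by g·m⁻²·a⁻¹: zinc (18.2) > copper (12.6)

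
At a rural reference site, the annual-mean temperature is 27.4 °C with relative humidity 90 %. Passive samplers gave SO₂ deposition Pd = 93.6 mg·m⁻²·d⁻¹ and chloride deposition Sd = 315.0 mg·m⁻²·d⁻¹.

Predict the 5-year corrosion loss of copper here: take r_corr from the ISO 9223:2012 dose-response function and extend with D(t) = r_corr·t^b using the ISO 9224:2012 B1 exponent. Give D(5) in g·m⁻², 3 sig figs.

copper: temperature factor f = -0.080·(17.4) = -1.3920
  sulphur-dioxide contribution → 0.8677 μm/a
  chloride contribution → 4.737 μm/a
  ⇒ r_corr(copper) = 5.604 μm/a
ISO 9224: D(t) = r_corr · t^b with b = 0.667 (copper, B1)
  D(5) = 5.604 × 5^0.667 = 5.604 × 2.926 = 16.4 μm
  Mass loss = 16.4 μm × 8.96 g/cm³ = 146.9 g·m⁻²

D(5) = 147 g·m⁻²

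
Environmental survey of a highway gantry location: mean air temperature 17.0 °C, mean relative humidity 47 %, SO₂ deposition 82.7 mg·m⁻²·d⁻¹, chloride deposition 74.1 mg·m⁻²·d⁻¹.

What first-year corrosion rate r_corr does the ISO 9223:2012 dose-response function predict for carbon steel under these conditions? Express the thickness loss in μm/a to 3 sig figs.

carbon steel: f(T) = -0.054·(T−10) [T>10 °C] = -0.3780
  Pd branch = 1.77·Pd^0.52·e^(0.02·RH+f) = 30.84 μm/a
  Cl⁻ term: 0.102·74.1^0.62·exp(0.033·47+0.04·17.0) = 13.7
  r_corr = 30.84 + 13.7 = 44.54 μm/a

r_corr = 44.5 μm/a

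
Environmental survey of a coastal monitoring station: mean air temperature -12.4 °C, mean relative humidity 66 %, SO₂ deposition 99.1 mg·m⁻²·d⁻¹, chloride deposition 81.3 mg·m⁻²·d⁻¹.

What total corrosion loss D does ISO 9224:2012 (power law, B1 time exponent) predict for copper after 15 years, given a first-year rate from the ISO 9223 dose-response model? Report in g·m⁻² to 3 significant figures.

D(15) = 13.5 g·m⁻²

copper: f(T) = +0.126·(T−10) [T≤10 °C] = -2.8224
  SO₂ term: 0.0053·99.1^0.26·exp(0.059·66-2.8224) = 0.05113
  Cl⁻ term: 0.01025·81.3^0.27·exp(0.036·66+0.049·-12.4) = 0.197
  r_corr = 0.05113 + 0.197 = 0.2481 μm/a
Long-term exponent b (ISO 9224 Table 2, B1) = 0.667
  D(15) = 0.2481 × 15^0.667 = 0.2481 × 6.088 = 1.51 μm
  Mass loss = 1.51 μm × 8.96 g/cm³ = 13.53 g·m⁻²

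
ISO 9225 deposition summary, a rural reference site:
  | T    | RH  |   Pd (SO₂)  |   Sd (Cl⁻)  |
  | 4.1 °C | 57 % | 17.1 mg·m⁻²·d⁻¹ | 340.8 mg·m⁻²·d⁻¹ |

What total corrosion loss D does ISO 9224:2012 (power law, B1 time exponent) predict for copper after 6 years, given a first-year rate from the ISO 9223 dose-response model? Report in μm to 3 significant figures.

D(6) = 2.06 μm

copper: temperature factor f = +0.126·(-5.9) = -0.7434
  Pd branch = 0.0053·Pd^0.26·e^(0.059·RH+f) = 0.1522 μm/a
  Cl⁻ term: 0.01025·340.8^0.27·exp(0.036·57+0.049·4.1) = 0.4709
  sum: 0.1522 + 0.4709 → r_corr = 0.6231 μm/a
Long-term exponent b (ISO 9224 Table 2, B1) = 0.667
  D(6) = 0.6231 × 6^0.667 = 0.6231 × 3.304 = 2.059 μm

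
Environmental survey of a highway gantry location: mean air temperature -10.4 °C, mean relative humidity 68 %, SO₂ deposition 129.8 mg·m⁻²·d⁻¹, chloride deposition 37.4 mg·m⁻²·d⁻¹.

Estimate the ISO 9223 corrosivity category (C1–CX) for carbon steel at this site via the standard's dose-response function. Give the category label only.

C2

carbon steel: T≤10 °C ⇒ hinge +0.150·(-10.4−10) = -3.0600
  Pd branch = 1.77·Pd^0.52·e^(0.02·RH+f) = 4.06 μm/a
  Cl⁻ term: 0.102·37.4^0.62·exp(0.033·68+0.04·-10.4) = 5.993
  sum: 4.06 + 5.993 → r_corr = 10.05 μm/a
10.1 μm/a falls in (1.3, 25] for carbon steel → category C2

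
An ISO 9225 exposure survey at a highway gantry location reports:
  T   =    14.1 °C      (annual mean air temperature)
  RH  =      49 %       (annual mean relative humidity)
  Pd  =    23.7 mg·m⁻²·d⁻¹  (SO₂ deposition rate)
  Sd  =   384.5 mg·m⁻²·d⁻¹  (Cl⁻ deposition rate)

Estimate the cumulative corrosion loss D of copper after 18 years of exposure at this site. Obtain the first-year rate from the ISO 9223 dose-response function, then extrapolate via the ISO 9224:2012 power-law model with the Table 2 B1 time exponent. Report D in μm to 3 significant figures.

D(18) = 5.17 μm

copper: temperature factor f = -0.080·(4.1) = -0.3280
  SO₂ term: 0.0053·23.7^0.26·exp(0.059·49-0.3280) = 0.1566
  Sd branch = 0.01025·Sd^0.27·e^(0.036·RH+0.049·T) = 0.5954 μm/a
  r_corr = 0.1566 + 0.5954 = 0.752 μm/a
Power-law: D(18) = r_corr · 18^0.667
  D(18) = 0.752 × 18^0.667 = 0.752 × 6.875 = 5.17 μm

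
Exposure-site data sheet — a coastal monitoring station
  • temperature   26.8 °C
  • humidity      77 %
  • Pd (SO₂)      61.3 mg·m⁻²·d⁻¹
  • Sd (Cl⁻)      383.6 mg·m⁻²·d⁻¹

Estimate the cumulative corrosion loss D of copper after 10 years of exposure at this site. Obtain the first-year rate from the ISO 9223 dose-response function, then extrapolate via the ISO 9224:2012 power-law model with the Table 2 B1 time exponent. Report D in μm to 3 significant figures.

D(10) = 15.9 μm

copper: temperature factor f = -0.080·(16.8) = -1.3440
  sulphur-dioxide contribution → 0.3787 μm/a
  chloride contribution → 3.038 μm/a
  total first-year rate 3.416 μm/a
Long-term exponent b (ISO 9224 Table 2, B1) = 0.667
  D(10) = 3.416 × 10^0.667 = 3.416 × 4.645 = 15.87 μm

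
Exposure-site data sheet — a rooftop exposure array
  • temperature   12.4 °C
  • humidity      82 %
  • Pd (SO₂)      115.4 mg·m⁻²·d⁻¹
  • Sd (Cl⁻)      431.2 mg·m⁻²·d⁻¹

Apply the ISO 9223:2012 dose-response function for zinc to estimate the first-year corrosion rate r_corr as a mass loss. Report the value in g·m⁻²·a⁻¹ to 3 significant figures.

r_corr = 49.2 g·m⁻²·a⁻¹

zinc: temperature factor f = -0.071·(2.4) = -0.1704
  Pd branch = 0.0129·Pd^0.44·e^(0.046·RH+f) = 3.82 μm/a
  Cl⁻ term: 0.0175·431.2^0.57·exp(0.008·82+0.085·12.4) = 3.072
  r_corr = 3.82 + 3.072 = 6.893 μm/a
Convert to mass loss: 6.893 μm/a × 7.14 g/cm³ = 49.21 g·m⁻²·a⁻¹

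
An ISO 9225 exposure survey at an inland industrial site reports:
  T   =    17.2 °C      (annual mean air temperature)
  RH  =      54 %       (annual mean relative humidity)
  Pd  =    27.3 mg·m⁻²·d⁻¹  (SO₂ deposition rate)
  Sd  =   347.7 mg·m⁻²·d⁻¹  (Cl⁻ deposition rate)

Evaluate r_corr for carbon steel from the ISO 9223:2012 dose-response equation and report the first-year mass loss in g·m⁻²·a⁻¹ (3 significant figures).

r_corr = 511 g·m⁻²·a⁻¹

carbon steel: temperature factor f = -0.054·(7.2) = -0.3888
  Pd branch = 1.77·Pd^0.52·e^(0.02·RH+f) = 19.72 μm/a
  Sd branch = 0.102·Sd^0.62·e^(0.033·RH+0.04·T) = 45.38 μm/a
  sum: 19.72 + 45.38 → r_corr = 65.1 μm/a
Convert to mass loss: 65.1 μm/a × 7.85 g/cm³ = 511 g·m⁻²·a⁻¹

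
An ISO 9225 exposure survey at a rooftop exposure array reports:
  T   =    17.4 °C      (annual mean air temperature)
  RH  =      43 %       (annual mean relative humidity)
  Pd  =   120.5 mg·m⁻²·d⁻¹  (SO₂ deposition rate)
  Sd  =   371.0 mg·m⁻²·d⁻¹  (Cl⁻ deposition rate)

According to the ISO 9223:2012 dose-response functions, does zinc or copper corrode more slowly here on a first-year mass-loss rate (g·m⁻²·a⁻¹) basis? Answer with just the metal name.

zinc: f(T) = -0.071·(T−10) [T>10 °C] = -0.5254
  Pd branch = 0.0129·Pd^0.44·e^(0.046·RH+f) = 0.454 μm/a
  Cl⁻ term: 0.0175·371.0^0.57·exp(0.008·43+0.085·17.4) = 3.157
  r_corr = 0.454 + 3.157 = 3.611 μm/a
  mass loss = 3.611 μm/a × 7.14 g/cm³ = 25.78 g·m⁻²·a⁻¹
copper: temperature factor f = -0.080·(7.4) = -0.5920
  SO₂ term: 0.0053·120.5^0.26·exp(0.059·43-0.5920) = 0.1288
  Cl⁻ term: 0.01025·371.0^0.27·exp(0.036·43+0.049·17.4) = 0.5585
  r_corr = 0.1288 + 0.5585 = 0.6873 μm/a
  mass loss = 0.6873 μm/a × 8.96 g/cm³ = 6.159 g·m⁻²·a⁻¹
Ordering by g·m⁻²·a⁻¹: zinc (25.8) > copper (6.16)

copper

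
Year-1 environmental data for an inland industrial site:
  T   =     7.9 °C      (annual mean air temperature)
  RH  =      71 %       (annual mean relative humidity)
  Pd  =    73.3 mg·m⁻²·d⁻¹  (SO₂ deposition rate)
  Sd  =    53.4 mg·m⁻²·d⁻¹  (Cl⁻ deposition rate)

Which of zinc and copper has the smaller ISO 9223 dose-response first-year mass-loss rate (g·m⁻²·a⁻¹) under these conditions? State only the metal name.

zinc: f(T) = +0.038·(T−10) [T≤10 °C] = -0.0798
  SO₂ term: 0.0129·73.3^0.44·exp(0.046·71-0.0798) = 2.065
  Cl⁻ term: 0.0175·53.4^0.57·exp(0.008·71+0.085·7.9) = 0.5835
  r_corr = 2.065 + 0.5835 = 2.649 μm/a
  mass loss = 2.649 μm/a × 7.14 g/cm³ = 18.91 g·m⁻²·a⁻¹
copper: T≤10 °C ⇒ hinge +0.126·(7.9−10) = -0.2646
  SO₂ term: 0.0053·73.3^0.26·exp(0.059·71-0.2646) = 0.8195
  Sd branch = 0.01025·Sd^0.27·e^(0.036·RH+0.049·T) = 0.5693 μm/a
  r_corr = 0.8195 + 0.5693 = 1.389 μm/a
  mass loss = 1.389 μm/a × 8.96 g/cm³ = 12.44 g·m⁻²·a⁻¹
Ordering by g·m⁻²·a⁻¹: zinc (18.9) > copper (12.4)

copper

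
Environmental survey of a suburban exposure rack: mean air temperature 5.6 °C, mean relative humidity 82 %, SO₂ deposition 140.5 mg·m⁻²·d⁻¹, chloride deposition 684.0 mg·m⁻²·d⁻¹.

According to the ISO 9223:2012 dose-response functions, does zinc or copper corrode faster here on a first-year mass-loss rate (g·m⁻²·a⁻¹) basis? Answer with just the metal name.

zinc: temperature factor f = +0.038·(-4.4) = -0.1672
  sulphur-dioxide contribution → 4.179 μm/a
  chloride contribution → 2.242 μm/a
  ⇒ r_corr(zinc) = 6.421 μm/a
  mass loss = 6.421 μm/a × 7.14 g/cm³ = 45.85 g·m⁻²·a⁻¹
copper: T≤10 °C ⇒ hinge +0.126·(5.6−10) = -0.5544
  sulphur-dioxide contribution → 1.39 μm/a
  chloride contribution → 1.505 μm/a
  total first-year rate 2.895 μm/a
  mass loss = 2.895 μm/a × 8.96 g/cm³ = 25.93 g·m⁻²·a⁻¹
Ordering by g·m⁻²·a⁻¹: zinc (45.8) > copper (25.9)

zinc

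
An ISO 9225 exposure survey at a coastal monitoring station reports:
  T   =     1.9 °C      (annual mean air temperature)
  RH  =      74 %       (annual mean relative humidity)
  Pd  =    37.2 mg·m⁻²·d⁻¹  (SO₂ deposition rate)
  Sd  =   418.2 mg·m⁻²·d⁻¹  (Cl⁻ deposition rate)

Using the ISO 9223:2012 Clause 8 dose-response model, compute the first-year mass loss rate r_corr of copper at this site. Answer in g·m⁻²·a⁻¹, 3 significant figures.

r_corr = 10.8 g·m⁻²·a⁻¹

copper: f(T) = +0.126·(T−10) [T≤10 °C] = -1.0206
  Pd branch = 0.0053·Pd^0.26·e^(0.059·RH+f) = 0.385 μm/a
  Sd branch = 0.01025·Sd^0.27·e^(0.036·RH+0.049·T) = 0.8239 μm/a
  sum: 0.385 + 0.8239 → r_corr = 1.209 μm/a
Convert to mass loss: 1.209 μm/a × 8.96 g/cm³ = 10.83 g·m⁻²·a⁻¹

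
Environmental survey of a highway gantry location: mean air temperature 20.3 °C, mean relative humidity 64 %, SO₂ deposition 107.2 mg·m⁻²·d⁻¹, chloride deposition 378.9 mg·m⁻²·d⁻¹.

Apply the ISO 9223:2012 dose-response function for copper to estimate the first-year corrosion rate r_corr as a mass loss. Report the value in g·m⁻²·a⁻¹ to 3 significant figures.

r_corr = 15.4 g·m⁻²·a⁻¹

copper: T>10 °C ⇒ hinge -0.080·(20.3−10) = -0.8240
  SO₂ term: 0.0053·107.2^0.26·exp(0.059·64-0.8240) = 0.3421
  Sd branch = 0.01025·Sd^0.27·e^(0.036·RH+0.049·T) = 1.379 μm/a
  sum: 0.3421 + 1.379 → r_corr = 1.721 μm/a
Convert to mass loss: 1.721 μm/a × 8.96 g/cm³ = 15.42 g·m⁻²·a⁻¹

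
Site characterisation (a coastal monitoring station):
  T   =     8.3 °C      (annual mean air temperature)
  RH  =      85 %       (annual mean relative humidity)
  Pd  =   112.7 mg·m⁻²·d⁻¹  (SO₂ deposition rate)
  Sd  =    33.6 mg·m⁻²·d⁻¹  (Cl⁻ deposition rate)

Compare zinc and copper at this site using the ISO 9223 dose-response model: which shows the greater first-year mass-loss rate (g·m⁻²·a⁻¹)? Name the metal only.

zinc

zinc: temperature factor f = +0.038·(-1.7) = -0.0646
  SO₂ term: 0.0129·112.7^0.44·exp(0.046·85-0.0646) = 4.825
  Sd branch = 0.0175·Sd^0.57·e^(0.008·RH+0.085·T) = 0.5185 μm/a
  r_corr = 4.825 + 0.5185 = 5.343 μm/a
  mass loss = 5.343 μm/a × 7.14 g/cm³ = 38.15 g·m⁻²·a⁻¹
copper: temperature factor f = +0.126·(-1.7) = -0.2142
  Pd branch = 0.0053·Pd^0.26·e^(0.059·RH+f) = 2.202 μm/a
  Cl⁻ term: 0.01025·33.6^0.27·exp(0.036·85+0.049·8.3) = 0.848
  sum: 2.202 + 0.848 → r_corr = 3.05 μm/a
  mass loss = 3.05 μm/a × 8.96 g/cm³ = 27.32 g·m⁻²·a⁻¹
Ordering by g·m⁻²·a⁻¹: zinc (38.2) > copper (27.3)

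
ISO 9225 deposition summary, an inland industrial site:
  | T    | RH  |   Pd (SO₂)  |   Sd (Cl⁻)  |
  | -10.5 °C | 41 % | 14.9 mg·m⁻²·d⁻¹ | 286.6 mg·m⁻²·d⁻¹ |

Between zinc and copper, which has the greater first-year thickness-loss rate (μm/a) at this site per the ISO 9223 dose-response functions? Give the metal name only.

zinc: T≤10 °C ⇒ hinge +0.038·(-10.5−10) = -0.7790
  sulphur-dioxide contribution → 0.1281 μm/a
  chloride contribution → 0.2503 μm/a
  total first-year rate 0.3784 μm/a
copper: T≤10 °C ⇒ hinge +0.126·(-10.5−10) = -2.5830
  sulphur-dioxide contribution → 0.00908 μm/a
  chloride contribution → 0.1235 μm/a
  ⇒ r_corr(copper) = 0.1326 μm/a
Ordering by μm/a: zinc (0.378) > copper (0.133)

zinc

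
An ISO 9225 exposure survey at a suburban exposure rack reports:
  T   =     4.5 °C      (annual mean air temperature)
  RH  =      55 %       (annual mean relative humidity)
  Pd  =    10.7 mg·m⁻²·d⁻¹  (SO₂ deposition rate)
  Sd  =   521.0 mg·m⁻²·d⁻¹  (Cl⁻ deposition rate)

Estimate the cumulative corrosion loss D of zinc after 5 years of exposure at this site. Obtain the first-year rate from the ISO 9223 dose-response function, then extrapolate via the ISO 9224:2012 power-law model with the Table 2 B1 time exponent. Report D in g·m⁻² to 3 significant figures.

zinc: temperature factor f = +0.038·(-5.5) = -0.2090
  SO₂ term: 0.0129·10.7^0.44·exp(0.046·55-0.2090) = 0.3728
  Cl⁻ term: 0.0175·521.0^0.57·exp(0.008·55+0.085·4.5) = 1.409
  r_corr = 0.3728 + 1.409 = 1.782 μm/a
ISO 9224: D(t) = r_corr · t^b with b = 0.813 (zinc, B1)
  D(5) = 1.782 × 5^0.813 = 1.782 × 3.701 = 6.593 μm
  Mass loss = 6.593 μm × 7.14 g/cm³ = 47.07 g·m⁻²

D(5) = 47.1 g·m⁻²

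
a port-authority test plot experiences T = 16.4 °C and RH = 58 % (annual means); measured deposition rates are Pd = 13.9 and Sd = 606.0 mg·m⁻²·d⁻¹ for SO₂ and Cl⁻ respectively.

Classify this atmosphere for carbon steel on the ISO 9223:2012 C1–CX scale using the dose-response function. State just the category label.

carbon steel: T>10 °C ⇒ hinge -0.054·(16.4−10) = -0.3456
  sulphur-dioxide contribution → 15.7 μm/a
  chloride contribution → 70.77 μm/a
  ⇒ r_corr(carbon steel) = 86.48 μm/a
Category bounds: 80…200 μm/a bracket r_corr ⇒ C5

C5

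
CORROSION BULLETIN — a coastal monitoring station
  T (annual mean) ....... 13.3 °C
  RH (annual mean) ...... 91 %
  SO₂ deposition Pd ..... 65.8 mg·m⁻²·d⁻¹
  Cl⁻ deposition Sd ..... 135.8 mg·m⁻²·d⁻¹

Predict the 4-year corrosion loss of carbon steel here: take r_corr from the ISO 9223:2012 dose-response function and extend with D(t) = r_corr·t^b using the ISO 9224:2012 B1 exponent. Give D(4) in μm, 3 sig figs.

carbon steel: temperature factor f = -0.054·(3.3) = -0.1782
  Pd branch = 1.77·Pd^0.52·e^(0.02·RH+f) = 80.63 μm/a
  Sd branch = 0.102·Sd^0.62·e^(0.033·RH+0.04·T) = 73.49 μm/a
  sum: 80.63 + 73.49 → r_corr = 154.1 μm/a
Power-law: D(4) = r_corr · 4^0.523
  D(4) = 154.1 × 4^0.523 = 154.1 × 2.065 = 318.2 μm

D(4) = 318 μm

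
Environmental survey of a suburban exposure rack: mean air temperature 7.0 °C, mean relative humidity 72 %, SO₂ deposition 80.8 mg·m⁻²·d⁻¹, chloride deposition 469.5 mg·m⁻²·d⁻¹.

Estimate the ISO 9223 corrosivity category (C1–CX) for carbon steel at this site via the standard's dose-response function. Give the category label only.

C5

carbon steel: temperature factor f = +0.150·(-3.0) = -0.4500
  sulphur-dioxide contribution → 46.75 μm/a
  chloride contribution → 65.84 μm/a
  ⇒ r_corr(carbon steel) = 112.6 μm/a
ISO 9223 Table 2 (carbon steel): 80 < 113 ≤ 200 μm/a ⇒ C5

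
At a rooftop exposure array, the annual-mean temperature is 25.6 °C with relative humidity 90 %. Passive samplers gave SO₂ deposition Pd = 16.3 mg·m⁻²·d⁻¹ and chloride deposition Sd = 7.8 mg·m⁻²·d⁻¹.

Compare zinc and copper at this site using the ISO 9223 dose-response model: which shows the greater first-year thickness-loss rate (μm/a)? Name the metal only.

zinc: f(T) = -0.071·(T−10) [T>10 °C] = -1.1076
  Pd branch = 0.0129·Pd^0.44·e^(0.046·RH+f) = 0.9139 μm/a
  Cl⁻ term: 0.0175·7.8^0.57·exp(0.008·90+0.085·25.6) = 1.022
  r_corr = 0.9139 + 1.022 = 1.935 μm/a
copper: f(T) = -0.080·(T−10) [T>10 °C] = -1.2480
  Pd branch = 0.0053·Pd^0.26·e^(0.059·RH+f) = 0.6361 μm/a
  Sd branch = 0.01025·Sd^0.27·e^(0.036·RH+0.049·T) = 1.598 μm/a
  sum: 0.6361 + 1.598 → r_corr = 2.234 μm/a
Ordering by μm/a: copper (2.23) > zinc (1.94)

copper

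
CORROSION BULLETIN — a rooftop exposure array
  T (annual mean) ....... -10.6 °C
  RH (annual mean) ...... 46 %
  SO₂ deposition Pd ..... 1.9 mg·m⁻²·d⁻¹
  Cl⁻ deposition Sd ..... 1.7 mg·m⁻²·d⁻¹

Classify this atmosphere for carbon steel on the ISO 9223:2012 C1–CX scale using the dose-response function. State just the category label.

C1

carbon steel: temperature factor f = +0.150·(-20.6) = -3.0900
  Pd branch = 1.77·Pd^0.52·e^(0.02·RH+f) = 0.2822 μm/a
  Cl⁻ term: 0.102·1.7^0.62·exp(0.033·46+0.04·-10.6) = 0.4232
  r_corr = 0.2822 + 0.4232 = 0.7054 μm/a
Category bounds: 0…1.3 μm/a bracket r_corr ⇒ C1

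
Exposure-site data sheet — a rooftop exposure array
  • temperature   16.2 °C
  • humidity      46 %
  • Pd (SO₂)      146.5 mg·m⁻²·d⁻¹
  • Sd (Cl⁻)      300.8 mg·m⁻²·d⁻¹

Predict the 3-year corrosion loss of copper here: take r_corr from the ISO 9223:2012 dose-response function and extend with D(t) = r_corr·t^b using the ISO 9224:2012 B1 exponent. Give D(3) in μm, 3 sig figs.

D(3) = 1.52 μm

copper: f(T) = -0.080·(T−10) [T>10 °C] = -0.4960
  Pd branch = 0.0053·Pd^0.26·e^(0.059·RH+f) = 0.1781 μm/a
  Sd branch = 0.01025·Sd^0.27·e^(0.036·RH+0.049·T) = 0.5544 μm/a
  sum: 0.1781 + 0.5544 → r_corr = 0.7325 μm/a
ISO 9224: D(t) = r_corr · t^b with b = 0.667 (copper, B1)
  D(3) = 0.7325 × 3^0.667 = 0.7325 × 2.081 = 1.524 μm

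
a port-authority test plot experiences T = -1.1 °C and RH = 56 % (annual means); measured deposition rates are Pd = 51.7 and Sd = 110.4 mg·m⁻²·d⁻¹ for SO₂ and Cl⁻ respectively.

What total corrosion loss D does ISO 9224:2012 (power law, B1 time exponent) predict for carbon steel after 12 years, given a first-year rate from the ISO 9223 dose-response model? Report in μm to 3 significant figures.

D(12) = 71.3 μm

carbon steel: f(T) = +0.150·(T−10) [T≤10 °C] = -1.6650
  SO₂ term: 1.77·51.7^0.52·exp(0.02·56-1.6650) = 7.985
  Cl⁻ term: 0.102·110.4^0.62·exp(0.033·56+0.04·-1.1) = 11.45
  sum: 7.985 + 11.45 → r_corr = 19.43 μm/a
ISO 9224: D(t) = r_corr · t^b with b = 0.523 (carbon steel, B1)
  D(12) = 19.43 × 12^0.523 = 19.43 × 3.668 = 71.28 μm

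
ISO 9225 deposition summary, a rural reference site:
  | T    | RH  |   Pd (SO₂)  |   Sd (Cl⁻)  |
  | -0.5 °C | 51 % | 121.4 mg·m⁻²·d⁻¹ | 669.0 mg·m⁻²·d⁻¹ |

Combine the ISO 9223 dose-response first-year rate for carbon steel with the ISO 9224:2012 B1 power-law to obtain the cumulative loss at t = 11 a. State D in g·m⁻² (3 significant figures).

carbon steel: T≤10 °C ⇒ hinge +0.150·(-0.5−10) = -1.5750
  sulphur-dioxide contribution → 12.32 μm/a
  chloride contribution → 30.38 μm/a
  total first-year rate 42.7 μm/a
Long-term exponent b (ISO 9224 Table 2, B1) = 0.523
  D(11) = 42.7 × 11^0.523 = 42.7 × 3.505 = 149.7 μm
  Mass loss = 149.7 μm × 7.85 g/cm³ = 1175 g·m⁻²

D(11) = 1.17e+03 g·m⁻²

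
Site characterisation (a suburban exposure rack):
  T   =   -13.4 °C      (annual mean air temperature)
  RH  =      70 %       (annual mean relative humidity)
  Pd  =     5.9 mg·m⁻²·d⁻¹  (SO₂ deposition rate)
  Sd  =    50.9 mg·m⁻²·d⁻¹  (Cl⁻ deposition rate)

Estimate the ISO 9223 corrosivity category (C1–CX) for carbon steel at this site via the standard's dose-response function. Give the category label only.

C2

carbon steel: f(T) = +0.150·(T−10) [T≤10 °C] = -3.5100
  SO₂ term: 1.77·5.9^0.52·exp(0.02·70-3.5100) = 0.5401
  Cl⁻ term: 0.102·50.9^0.62·exp(0.033·70+0.04·-13.4) = 6.874
  r_corr = 0.5401 + 6.874 = 7.414 μm/a
ISO 9223 Table 2 (carbon steel): 1.3 < 7.41 ≤ 25 μm/a ⇒ C2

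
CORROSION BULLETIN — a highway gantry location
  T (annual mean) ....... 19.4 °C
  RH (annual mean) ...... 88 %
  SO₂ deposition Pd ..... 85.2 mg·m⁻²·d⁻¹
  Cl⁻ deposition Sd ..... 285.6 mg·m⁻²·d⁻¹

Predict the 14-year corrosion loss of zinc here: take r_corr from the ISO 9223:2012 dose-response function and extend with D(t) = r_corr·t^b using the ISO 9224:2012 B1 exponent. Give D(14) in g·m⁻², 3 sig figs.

D(14) = 446 g·m⁻²

zinc: f(T) = -0.071·(T−10) [T>10 °C] = -0.6674
  SO₂ term: 0.0129·85.2^0.44·exp(0.046·88-0.6674) = 2.68
  Sd branch = 0.0175·Sd^0.57·e^(0.008·RH+0.085·T) = 4.621 μm/a
  sum: 2.68 + 4.621 → r_corr = 7.301 μm/a
Power-law: D(14) = r_corr · 14^0.813
  D(14) = 7.301 × 14^0.813 = 7.301 × 8.547 = 62.4 μm
  Mass loss = 62.4 μm × 7.14 g/cm³ = 445.5 g·m⁻²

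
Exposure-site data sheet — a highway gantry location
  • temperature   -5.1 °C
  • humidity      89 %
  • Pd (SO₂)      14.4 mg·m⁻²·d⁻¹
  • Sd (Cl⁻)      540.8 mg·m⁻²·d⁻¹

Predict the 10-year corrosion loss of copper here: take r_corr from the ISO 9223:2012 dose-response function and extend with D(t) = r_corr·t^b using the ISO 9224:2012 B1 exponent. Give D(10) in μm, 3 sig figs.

D(10) = 6.40 μm

copper: T≤10 °C ⇒ hinge +0.126·(-5.1−10) = -1.9026
  sulphur-dioxide contribution → 0.3017 μm/a
  chloride contribution → 1.075 μm/a
  ⇒ r_corr(copper) = 1.377 μm/a
Long-term exponent b (ISO 9224 Table 2, B1) = 0.667
  D(10) = 1.377 × 10^0.667 = 1.377 × 4.645 = 6.397 μm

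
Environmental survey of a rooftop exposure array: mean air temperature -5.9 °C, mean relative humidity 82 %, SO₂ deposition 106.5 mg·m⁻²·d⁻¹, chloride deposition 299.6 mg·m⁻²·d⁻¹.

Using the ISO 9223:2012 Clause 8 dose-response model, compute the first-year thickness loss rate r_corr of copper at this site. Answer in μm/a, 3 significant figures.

r_corr = 0.989 μm/a

copper: temperature factor f = +0.126·(-15.9) = -2.0034
  sulphur-dioxide contribution → 0.3037 μm/a
  chloride contribution → 0.6853 μm/a
  ⇒ r_corr(copper) = 0.989 μm/a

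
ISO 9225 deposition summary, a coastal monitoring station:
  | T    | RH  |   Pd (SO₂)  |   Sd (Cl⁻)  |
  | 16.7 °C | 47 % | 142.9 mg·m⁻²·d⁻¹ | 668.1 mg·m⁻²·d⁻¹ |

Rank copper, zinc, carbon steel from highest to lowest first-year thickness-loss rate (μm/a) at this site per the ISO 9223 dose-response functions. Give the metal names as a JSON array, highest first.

["carbon steel", "zinc", "copper"]

copper: temperature factor f = -0.080·(6.7) = -0.5360
  SO₂ term: 0.0053·142.9^0.26·exp(0.059·47-0.5360) = 0.1803
  Sd branch = 0.01025·Sd^0.27·e^(0.036·RH+0.049·T) = 0.7305 μm/a
  r_corr = 0.1803 + 0.7305 = 0.9109 μm/a
zinc: T>10 °C ⇒ hinge -0.071·(16.7−10) = -0.4757
  SO₂ term: 0.0129·142.9^0.44·exp(0.046·47-0.4757) = 0.6182
  Cl⁻ term: 0.0175·668.1^0.57·exp(0.008·47+0.085·16.7) = 4.295
  sum: 0.6182 + 4.295 → r_corr = 4.913 μm/a
carbon steel: temperature factor f = -0.054·(6.7) = -0.3618
  SO₂ term: 1.77·142.9^0.52·exp(0.02·47-0.3618) = 41.66
  Sd branch = 0.102·Sd^0.62·e^(0.033·RH+0.04·T) = 52.93 μm/a
  sum: 41.66 + 52.93 → r_corr = 94.59 μm/a
Ordering by μm/a: carbon steel (94.6) > zinc (4.91) > copper (0.911)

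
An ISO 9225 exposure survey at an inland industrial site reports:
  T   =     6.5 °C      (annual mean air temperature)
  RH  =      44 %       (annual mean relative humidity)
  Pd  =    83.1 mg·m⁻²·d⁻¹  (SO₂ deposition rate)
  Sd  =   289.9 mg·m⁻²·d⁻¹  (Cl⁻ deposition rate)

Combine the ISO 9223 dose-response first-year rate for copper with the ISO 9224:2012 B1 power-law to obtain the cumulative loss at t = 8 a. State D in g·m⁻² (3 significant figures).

copper: T≤10 °C ⇒ hinge +0.126·(6.5−10) = -0.4410
  Pd branch = 0.0053·Pd^0.26·e^(0.059·RH+f) = 0.1443 μm/a
  Sd branch = 0.01025·Sd^0.27·e^(0.036·RH+0.049·T) = 0.3175 μm/a
  sum: 0.1443 + 0.3175 → r_corr = 0.4618 μm/a
Long-term exponent b (ISO 9224 Table 2, B1) = 0.667
  D(8) = 0.4618 × 8^0.667 = 0.4618 × 4.003 = 1.849 μm
  Mass loss = 1.849 μm × 8.96 g/cm³ = 16.56 g·m⁻²

D(8) = 16.6 g·m⁻²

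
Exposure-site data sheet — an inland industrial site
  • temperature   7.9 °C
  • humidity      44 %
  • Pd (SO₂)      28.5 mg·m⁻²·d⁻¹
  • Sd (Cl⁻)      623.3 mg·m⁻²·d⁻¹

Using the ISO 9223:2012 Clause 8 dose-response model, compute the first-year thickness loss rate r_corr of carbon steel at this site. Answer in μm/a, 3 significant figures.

r_corr = 50.1 μm/a

carbon steel: T≤10 °C ⇒ hinge +0.150·(7.9−10) = -0.3150
  Pd branch = 1.77·Pd^0.52·e^(0.02·RH+f) = 17.78 μm/a
  Sd branch = 0.102·Sd^0.62·e^(0.033·RH+0.04·T) = 32.3 μm/a
  sum: 17.78 + 32.3 → r_corr = 50.07 μm/a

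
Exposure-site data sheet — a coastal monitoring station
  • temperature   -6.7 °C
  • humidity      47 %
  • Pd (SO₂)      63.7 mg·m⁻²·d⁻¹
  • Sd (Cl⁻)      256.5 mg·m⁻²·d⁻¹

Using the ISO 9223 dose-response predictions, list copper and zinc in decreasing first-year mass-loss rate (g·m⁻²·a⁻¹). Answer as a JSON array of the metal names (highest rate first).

copper: T≤10 °C ⇒ hinge +0.126·(-6.7−10) = -2.1042
  SO₂ term: 0.0053·63.7^0.26·exp(0.059·47-2.1042) = 0.03047
  Cl⁻ term: 0.01025·256.5^0.27·exp(0.036·47+0.049·-6.7) = 0.1792
  sum: 0.03047 + 0.1792 → r_corr = 0.2097 μm/a
  mass loss = 0.2097 μm/a × 8.96 g/cm³ = 1.879 g·m⁻²·a⁻¹
zinc: temperature factor f = +0.038·(-16.7) = -0.6346
  Pd branch = 0.0129·Pd^0.44·e^(0.046·RH+f) = 0.3696 μm/a
  Cl⁻ term: 0.0175·256.5^0.57·exp(0.008·47+0.085·-6.7) = 0.3406
  r_corr = 0.3696 + 0.3406 = 0.7102 μm/a
  mass loss = 0.7102 μm/a × 7.14 g/cm³ = 5.071 g·m⁻²·a⁻¹
Ordering by g·m⁻²·a⁻¹: zinc (5.07) > copper (1.88)

["zinc", "copper"]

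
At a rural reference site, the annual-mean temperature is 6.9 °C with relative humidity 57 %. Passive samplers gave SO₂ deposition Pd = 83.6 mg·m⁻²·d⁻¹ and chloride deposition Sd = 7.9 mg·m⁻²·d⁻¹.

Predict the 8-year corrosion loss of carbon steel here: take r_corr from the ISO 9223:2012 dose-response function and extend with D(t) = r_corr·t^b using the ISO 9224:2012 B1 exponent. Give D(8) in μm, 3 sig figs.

D(8) = 112 μm

carbon steel: f(T) = +0.150·(T−10) [T≤10 °C] = -0.4650
  Pd branch = 1.77·Pd^0.52·e^(0.02·RH+f) = 34.73 μm/a
  Cl⁻ term: 0.102·7.9^0.62·exp(0.033·57+0.04·6.9) = 3.176
  sum: 34.73 + 3.176 → r_corr = 37.9 μm/a
Long-term exponent b (ISO 9224 Table 2, B1) = 0.523
  D(8) = 37.9 × 8^0.523 = 37.9 × 2.967 = 112.5 μm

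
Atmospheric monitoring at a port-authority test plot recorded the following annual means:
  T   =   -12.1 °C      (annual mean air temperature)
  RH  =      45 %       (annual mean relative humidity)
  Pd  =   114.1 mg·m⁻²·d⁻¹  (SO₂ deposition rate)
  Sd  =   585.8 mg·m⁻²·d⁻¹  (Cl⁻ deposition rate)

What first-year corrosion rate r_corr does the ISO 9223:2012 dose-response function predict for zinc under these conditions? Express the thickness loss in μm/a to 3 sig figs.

zinc: T≤10 °C ⇒ hinge +0.038·(-12.1−10) = -0.8398
  Pd branch = 0.0129·Pd^0.44·e^(0.046·RH+f) = 0.3549 μm/a
  Sd branch = 0.0175·Sd^0.57·e^(0.008·RH+0.085·T) = 0.3391 μm/a
  sum: 0.3549 + 0.3391 → r_corr = 0.694 μm/a

r_corr = 0.694 μm/a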